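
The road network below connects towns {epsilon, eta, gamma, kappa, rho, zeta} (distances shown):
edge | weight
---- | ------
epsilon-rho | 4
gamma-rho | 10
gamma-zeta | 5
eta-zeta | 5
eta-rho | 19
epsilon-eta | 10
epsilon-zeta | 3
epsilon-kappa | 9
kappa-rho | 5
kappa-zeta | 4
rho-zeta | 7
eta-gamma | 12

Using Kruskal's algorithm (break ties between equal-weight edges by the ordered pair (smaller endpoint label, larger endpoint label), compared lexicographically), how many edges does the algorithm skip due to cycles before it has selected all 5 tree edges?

Kruskal: consider edges lightest-first.
epsilon-zeta (3): add. Components now {eta} {kappa} {gamma} {epsilon,zeta} {rho}
epsilon-rho (4): add. Components now {eta} {kappa} {gamma} {epsilon,rho,zeta}
kappa-zeta (4): add. Components now {eta} {epsilon,kappa,rho,zeta} {gamma}
eta-zeta (5): add. Components now {epsilon,eta,kappa,rho,zeta} {gamma}
gamma-zeta (5): add. Components now {epsilon,eta,gamma,kappa,rho,zeta}
Edges rejected before the tree was complete: 0.

0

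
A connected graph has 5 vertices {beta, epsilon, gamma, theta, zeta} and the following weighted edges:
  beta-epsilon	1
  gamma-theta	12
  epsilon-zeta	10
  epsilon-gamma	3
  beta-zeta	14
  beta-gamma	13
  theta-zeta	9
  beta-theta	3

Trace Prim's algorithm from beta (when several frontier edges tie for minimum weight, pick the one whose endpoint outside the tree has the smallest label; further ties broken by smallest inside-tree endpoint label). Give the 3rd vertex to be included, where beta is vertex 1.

Grow the tree from beta using Prim:
Step 1: cheapest edge leaving the tree is beta-epsilon (1); add epsilon.
Step 2: cheapest edge leaving the tree is epsilon-gamma (3); add gamma.
Step 3: cheapest edge leaving the tree is beta-theta (3); add theta.
Step 4: cheapest edge leaving the tree is theta-zeta (9); add zeta.
Vertex order: beta, epsilon, gamma, theta, zeta. The 3rd vertex is gamma.

gamma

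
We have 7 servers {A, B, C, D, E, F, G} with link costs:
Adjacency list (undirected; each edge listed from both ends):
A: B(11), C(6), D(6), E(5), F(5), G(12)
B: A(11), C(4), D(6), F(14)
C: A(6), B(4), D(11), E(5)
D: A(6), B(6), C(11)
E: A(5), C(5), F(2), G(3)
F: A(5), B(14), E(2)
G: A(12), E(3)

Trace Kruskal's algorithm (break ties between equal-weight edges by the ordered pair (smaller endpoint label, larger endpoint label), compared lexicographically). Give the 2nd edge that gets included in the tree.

Sort edges by weight, then run Kruskal:
E—F (2): add — endpoints in different components.
E—G (3): add — endpoints in different components.
B—C (4): add — endpoints in different components.
A—E (5): add — endpoints in different components.
A—F (5): skip — A and F already connected.
C—E (5): add — endpoints in different components.
A—C (6): skip — A and C already connected.
A—D (6): add — endpoints in different components.
The 2nd edge added is E—G.

E-G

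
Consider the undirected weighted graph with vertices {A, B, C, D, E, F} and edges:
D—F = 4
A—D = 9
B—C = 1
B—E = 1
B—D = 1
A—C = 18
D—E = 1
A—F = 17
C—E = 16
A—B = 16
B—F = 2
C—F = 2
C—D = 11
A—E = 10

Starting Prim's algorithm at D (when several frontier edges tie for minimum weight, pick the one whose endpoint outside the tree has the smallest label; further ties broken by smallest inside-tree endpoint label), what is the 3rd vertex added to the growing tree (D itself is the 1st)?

C

Prim, starting at D.
Step 1: cheapest edge leaving the tree is B—D (1); add B.
Step 2: cheapest edge leaving the tree is B—C (1); add C.
Step 3: cheapest edge leaving the tree is B—E (1); add E.
Step 4: cheapest edge leaving the tree is B—F (2); add F.
Step 5: cheapest edge leaving the tree is A—D (9); add A.
Vertex order: D, B, C, E, F, A. The 3rd vertex is C.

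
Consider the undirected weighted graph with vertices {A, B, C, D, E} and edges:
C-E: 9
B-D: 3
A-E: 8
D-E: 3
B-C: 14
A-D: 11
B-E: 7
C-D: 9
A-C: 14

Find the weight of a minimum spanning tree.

Prim, starting at A.
Step 1: cheapest edge leaving the tree is A-E (8); add E.
Step 2: cheapest edge leaving the tree is D-E (3); add D.
Step 3: cheapest edge leaving the tree is B-D (3); add B.
Step 4: cheapest edge leaving the tree is C-D (9); add C.
MST edges: A-E, D-E, B-D, C-D; total weight 8+3+3+9 = 23.

23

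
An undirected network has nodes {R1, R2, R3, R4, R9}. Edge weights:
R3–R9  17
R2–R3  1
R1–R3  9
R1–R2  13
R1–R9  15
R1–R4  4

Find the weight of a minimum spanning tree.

29

Grow the tree from R3 using Prim:
Step 1: frontier [R2–R3 1, R1–R3 9, R3–R9 17] → take R2–R3 (1); add R2.
Step 2: frontier [R1–R2 13, R1–R3 9, R3–R9 17] → take R1–R3 (9); add R1.
Step 3: frontier [R1–R4 4, R1–R9 15, R3–R9 17] → take R1–R4 (4); add R4.
Step 4: frontier [R1–R9 15, R3–R9 17] → take R1–R9 (15); add R9.
MST edges: R2–R3, R1–R3, R1–R4, R1–R9; total weight 1+9+4+15 = 29.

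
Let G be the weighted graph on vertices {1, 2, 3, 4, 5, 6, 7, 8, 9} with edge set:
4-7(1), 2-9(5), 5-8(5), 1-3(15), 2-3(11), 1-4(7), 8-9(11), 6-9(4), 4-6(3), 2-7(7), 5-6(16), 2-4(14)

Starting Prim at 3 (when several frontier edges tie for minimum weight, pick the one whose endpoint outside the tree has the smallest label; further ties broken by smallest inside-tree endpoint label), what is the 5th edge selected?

Prim, starting at 3.
Step 1: cheapest edge leaving the tree is 2-3 (11); add 2.
Step 2: cheapest edge leaving the tree is 2-9 (5); add 9.
Step 3: cheapest edge leaving the tree is 6-9 (4); add 6.
Step 4: cheapest edge leaving the tree is 4-6 (3); add 4.
Step 5: cheapest edge leaving the tree is 4-7 (1); add 7.
Step 6: cheapest edge leaving the tree is 1-4 (7); add 1.
Step 7: cheapest edge leaving the tree is 8-9 (11); add 8.
Step 8: cheapest edge leaving the tree is 5-8 (5); add 5.
The 5th edge added is 4-7.

4-7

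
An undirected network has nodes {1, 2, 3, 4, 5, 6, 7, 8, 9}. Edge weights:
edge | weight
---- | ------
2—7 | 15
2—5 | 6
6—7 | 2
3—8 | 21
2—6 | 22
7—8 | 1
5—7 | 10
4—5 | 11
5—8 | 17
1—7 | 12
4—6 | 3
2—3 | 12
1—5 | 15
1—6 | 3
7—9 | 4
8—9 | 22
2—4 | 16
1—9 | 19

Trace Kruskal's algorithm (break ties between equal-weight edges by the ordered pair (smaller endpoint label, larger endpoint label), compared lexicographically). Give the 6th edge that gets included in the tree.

2-5

Kruskal's algorithm — process edges by increasing weight (ties by edge label):
7—8 (1): add — endpoints in different components.
6—7 (2): add — endpoints in different components.
1—6 (3): add — endpoints in different components.
4—6 (3): add — endpoints in different components.
7—9 (4): add — endpoints in different components.
2—5 (6): add — endpoints in different components.
5—7 (10): add — endpoints in different components.
4—5 (11): skip — 4 and 5 already connected.
1—7 (12): skip — 1 and 7 already connected.
2—3 (12): add — endpoints in different components.
The 6th edge added is 2—5.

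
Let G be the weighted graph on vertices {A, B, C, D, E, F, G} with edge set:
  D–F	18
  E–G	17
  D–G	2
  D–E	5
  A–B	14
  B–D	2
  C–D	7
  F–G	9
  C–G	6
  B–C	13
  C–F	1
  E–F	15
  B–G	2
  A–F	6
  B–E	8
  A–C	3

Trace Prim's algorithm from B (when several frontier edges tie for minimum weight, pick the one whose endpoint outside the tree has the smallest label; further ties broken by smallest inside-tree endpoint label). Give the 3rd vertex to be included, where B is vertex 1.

Prim's algorithm from B:
Step 1: cheapest edge leaving the tree is B–D (2); add D.
Step 2: cheapest edge leaving the tree is B–G (2); add G.
Step 3: cheapest edge leaving the tree is D–E (5); add E.
Step 4: cheapest edge leaving the tree is C–G (6); add C.
Step 5: cheapest edge leaving the tree is C–F (1); add F.
Step 6: cheapest edge leaving the tree is A–C (3); add A.
Vertex order: B, D, G, E, C, F, A. The 3rd vertex is G.

G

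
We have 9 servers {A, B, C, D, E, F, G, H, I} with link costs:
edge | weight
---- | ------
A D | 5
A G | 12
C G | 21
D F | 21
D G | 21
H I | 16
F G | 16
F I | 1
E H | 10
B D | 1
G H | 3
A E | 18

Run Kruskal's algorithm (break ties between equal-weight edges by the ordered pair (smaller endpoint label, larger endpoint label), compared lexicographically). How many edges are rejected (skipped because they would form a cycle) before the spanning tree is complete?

Kruskal: consider edges lightest-first.
B D (1): add — endpoints in different components.
F I (1): add — endpoints in different components.
G H (3): add — endpoints in different components.
A D (5): add — endpoints in different components.
E H (10): add — endpoints in different components.
A G (12): add — endpoints in different components.
F G (16): add — endpoints in different components.
H I (16): skip — H and I already connected.
A E (18): skip — A and E already connected.
C G (21): add — endpoints in different components.
Edges rejected before the tree was complete: 2.

2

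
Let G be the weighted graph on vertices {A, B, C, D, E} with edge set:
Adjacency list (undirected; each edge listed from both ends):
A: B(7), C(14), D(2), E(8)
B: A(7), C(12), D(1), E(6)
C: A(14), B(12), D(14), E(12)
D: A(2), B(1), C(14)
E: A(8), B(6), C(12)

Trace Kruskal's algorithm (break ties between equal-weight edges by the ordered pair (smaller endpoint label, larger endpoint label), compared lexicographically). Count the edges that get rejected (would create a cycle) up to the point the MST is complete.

Kruskal: consider edges lightest-first.
B D (1): add. Components now {A} {B,D} {C} {E}
A D (2): add. Components now {A,B,D} {C} {E}
B E (6): add. Components now {A,B,D,E} {C}
A B (7): skip — A and B already connected.
A E (8): skip — A and E already connected.
B C (12): add. Components now {A,B,C,D,E}
Edges rejected before the tree was complete: 2.

2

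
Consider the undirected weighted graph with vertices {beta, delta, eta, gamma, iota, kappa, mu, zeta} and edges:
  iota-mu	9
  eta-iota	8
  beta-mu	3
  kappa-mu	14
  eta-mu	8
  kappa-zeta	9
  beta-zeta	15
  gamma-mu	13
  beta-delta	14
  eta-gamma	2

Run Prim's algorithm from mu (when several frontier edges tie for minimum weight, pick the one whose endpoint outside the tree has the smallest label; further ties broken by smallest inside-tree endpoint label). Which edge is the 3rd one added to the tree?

eta-gamma

Grow the tree from mu using Prim:
Step 1: frontier [beta-mu 3, eta-mu 8, iota-mu 9, gamma-mu 13, kappa-mu 14] → take beta-mu (3); add beta.
Step 2: frontier [beta-delta 14, beta-zeta 15, eta-mu 8, iota-mu 9, gamma-mu 13, kappa-mu 14] → take eta-mu (8); add eta.
Step 3: frontier [beta-delta 14, beta-zeta 15, eta-gamma 2, eta-iota 8, iota-mu 9, gamma-mu 13, kappa-mu 14] → take eta-gamma (2); add gamma.
Step 4: frontier [beta-delta 14, beta-zeta 15, eta-iota 8, iota-mu 9, kappa-mu 14] → take eta-iota (8); add iota.
Step 5: frontier [beta-delta 14, beta-zeta 15, kappa-mu 14] → take beta-delta (14); add delta.
Step 6: frontier [beta-zeta 15, kappa-mu 14] → take kappa-mu (14); add kappa.
Step 7: frontier [beta-zeta 15, kappa-zeta 9] → take kappa-zeta (9); add zeta.
The 3rd edge added is eta-gamma.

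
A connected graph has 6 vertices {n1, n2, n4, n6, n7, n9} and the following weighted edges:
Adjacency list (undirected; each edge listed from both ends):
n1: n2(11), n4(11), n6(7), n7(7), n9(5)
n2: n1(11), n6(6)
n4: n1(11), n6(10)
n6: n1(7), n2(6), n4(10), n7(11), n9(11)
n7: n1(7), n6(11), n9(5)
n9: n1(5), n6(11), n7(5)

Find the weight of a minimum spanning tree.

Prim's algorithm from n9:
Step 1: cheapest edge leaving the tree is n1—n9 (5); add n1.
Step 2: cheapest edge leaving the tree is n7—n9 (5); add n7.
Step 3: cheapest edge leaving the tree is n1—n6 (7); add n6.
Step 4: cheapest edge leaving the tree is n2—n6 (6); add n2.
Step 5: cheapest edge leaving the tree is n4—n6 (10); add n4.
MST edges: n1—n9, n7—n9, n1—n6, n2—n6, n4—n6; total weight 5+5+7+6+10 = 33.

33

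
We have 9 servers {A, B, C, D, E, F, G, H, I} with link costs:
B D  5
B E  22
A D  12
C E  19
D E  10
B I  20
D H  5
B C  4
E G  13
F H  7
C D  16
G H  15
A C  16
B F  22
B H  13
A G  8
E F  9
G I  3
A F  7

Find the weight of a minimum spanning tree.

Grow the tree from F using Prim:
Step 1: cheapest edge leaving the tree is A F (7); add A.
Step 2: cheapest edge leaving the tree is F H (7); add H.
Step 3: cheapest edge leaving the tree is D H (5); add D.
Step 4: cheapest edge leaving the tree is B D (5); add B.
Step 5: cheapest edge leaving the tree is B C (4); add C.
Step 6: cheapest edge leaving the tree is A G (8); add G.
Step 7: cheapest edge leaving the tree is G I (3); add I.
Step 8: cheapest edge leaving the tree is E F (9); add E.
MST edges: A F, F H, D H, B D, B C, A G, G I, E F; total weight 7+7+5+5+4+8+3+9 = 48.

48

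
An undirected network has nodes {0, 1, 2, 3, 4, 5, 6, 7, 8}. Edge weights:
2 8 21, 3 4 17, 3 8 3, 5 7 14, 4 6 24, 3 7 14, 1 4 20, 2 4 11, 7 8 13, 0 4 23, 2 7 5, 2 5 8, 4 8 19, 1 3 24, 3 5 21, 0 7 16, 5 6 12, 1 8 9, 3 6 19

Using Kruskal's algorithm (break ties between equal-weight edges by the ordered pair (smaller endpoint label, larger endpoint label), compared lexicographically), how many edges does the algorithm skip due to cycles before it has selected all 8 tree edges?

Sort edges by weight, then run Kruskal:
3 8 (3): add — endpoints in different components.
2 7 (5): add — endpoints in different components.
2 5 (8): add — endpoints in different components.
1 8 (9): add — endpoints in different components.
2 4 (11): add — endpoints in different components.
5 6 (12): add — endpoints in different components.
7 8 (13): add — endpoints in different components.
3 7 (14): skip — 3 and 7 already connected.
5 7 (14): skip — 5 and 7 already connected.
0 7 (16): add — endpoints in different components.
Edges rejected before the tree was complete: 2.

2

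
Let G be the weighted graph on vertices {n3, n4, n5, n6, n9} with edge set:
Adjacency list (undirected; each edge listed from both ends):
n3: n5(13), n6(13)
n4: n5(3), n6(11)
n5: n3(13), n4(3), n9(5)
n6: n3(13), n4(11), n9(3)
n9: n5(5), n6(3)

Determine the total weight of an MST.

Kruskal's algorithm — process edges by increasing weight (ties by edge label):
n4—n5 (3): add. Components now {n6} {n4,n5} {n3} {n9}
n6—n9 (3): add. Components now {n6,n9} {n4,n5} {n3}
n5—n9 (5): add. Components now {n4,n5,n6,n9} {n3}
n4—n6 (11): skip — n6 and n4 already connected.
n3—n5 (13): add. Components now {n3,n4,n5,n6,n9}
MST edges: n4—n5, n6—n9, n5—n9, n3—n5; total weight 3+3+5+13 = 24.

24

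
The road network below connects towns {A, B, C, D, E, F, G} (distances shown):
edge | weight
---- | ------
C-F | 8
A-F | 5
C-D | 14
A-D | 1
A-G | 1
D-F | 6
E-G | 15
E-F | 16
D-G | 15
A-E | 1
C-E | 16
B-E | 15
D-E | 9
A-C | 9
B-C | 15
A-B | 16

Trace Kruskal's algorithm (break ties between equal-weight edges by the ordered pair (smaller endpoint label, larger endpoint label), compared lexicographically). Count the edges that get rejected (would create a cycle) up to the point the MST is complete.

Kruskal's algorithm — process edges by increasing weight (ties by edge label):
A-D (1): add — endpoints in different components.
A-E (1): add — endpoints in different components.
A-G (1): add — endpoints in different components.
A-F (5): add — endpoints in different components.
D-F (6): skip — D and F already connected.
C-F (8): add — endpoints in different components.
A-C (9): skip — A and C already connected.
D-E (9): skip — D and E already connected.
C-D (14): skip — C and D already connected.
B-C (15): add — endpoints in different components.
Edges rejected before the tree was complete: 4.

4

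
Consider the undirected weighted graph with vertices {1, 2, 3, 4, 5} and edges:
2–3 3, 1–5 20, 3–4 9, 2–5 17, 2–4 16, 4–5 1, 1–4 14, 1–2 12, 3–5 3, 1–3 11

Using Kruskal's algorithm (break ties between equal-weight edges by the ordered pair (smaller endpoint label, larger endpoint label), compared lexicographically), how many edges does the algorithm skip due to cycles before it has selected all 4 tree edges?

1

Kruskal: consider edges lightest-first.
4–5 (1): add. Components now {1} {2} {3} {4,5}
2–3 (3): add. Components now {1} {2,3} {4,5}
3–5 (3): add. Components now {1} {2,3,4,5}
3–4 (9): skip — 3 and 4 already connected.
1–3 (11): add. Components now {1,2,3,4,5}
Edges rejected before the tree was complete: 1.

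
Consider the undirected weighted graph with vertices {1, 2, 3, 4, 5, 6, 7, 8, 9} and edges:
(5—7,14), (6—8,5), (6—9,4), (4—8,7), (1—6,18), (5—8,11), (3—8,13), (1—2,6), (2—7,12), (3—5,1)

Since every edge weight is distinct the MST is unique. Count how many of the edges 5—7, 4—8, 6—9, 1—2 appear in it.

Kruskal's algorithm — process edges by increasing weight (ties by edge label):
3—5 (1): add — endpoints in different components.
6—9 (4): add — endpoints in different components.
6—8 (5): add — endpoints in different components.
1—2 (6): add — endpoints in different components.
4—8 (7): add — endpoints in different components.
5—8 (11): add — endpoints in different components.
2—7 (12): add — endpoints in different components.
3—8 (13): skip — 3 and 8 already connected.
5—7 (14): add — endpoints in different components.
MST edge set: {3—5, 6—9, 6—8, 1—2, 4—8, 5—8, 2—7, 5—7}.
Of the listed edges, {5—7, 4—8, 6—9, 1—2} are in the MST → 4.

4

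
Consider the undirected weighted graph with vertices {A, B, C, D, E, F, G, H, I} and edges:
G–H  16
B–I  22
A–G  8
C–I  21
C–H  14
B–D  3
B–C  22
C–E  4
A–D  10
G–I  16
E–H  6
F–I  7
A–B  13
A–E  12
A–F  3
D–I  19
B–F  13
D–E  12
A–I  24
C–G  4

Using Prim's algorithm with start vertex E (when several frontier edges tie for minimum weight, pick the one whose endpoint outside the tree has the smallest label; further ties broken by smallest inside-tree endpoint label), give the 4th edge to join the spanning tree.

A-G

Grow the tree from E using Prim:
Step 1: cheapest edge leaving the tree is C–E (4); add C.
Step 2: cheapest edge leaving the tree is C–G (4); add G.
Step 3: cheapest edge leaving the tree is E–H (6); add H.
Step 4: cheapest edge leaving the tree is A–G (8); add A.
Step 5: cheapest edge leaving the tree is A–F (3); add F.
Step 6: cheapest edge leaving the tree is F–I (7); add I.
Step 7: cheapest edge leaving the tree is A–D (10); add D.
Step 8: cheapest edge leaving the tree is B–D (3); add B.
The 4th edge added is A–G.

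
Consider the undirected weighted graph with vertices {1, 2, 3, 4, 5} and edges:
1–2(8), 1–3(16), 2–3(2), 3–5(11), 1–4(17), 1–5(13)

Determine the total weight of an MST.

38

Prim, starting at 2.
Step 1: cheapest edge leaving the tree is 2–3 (2); add 3.
Step 2: cheapest edge leaving the tree is 1–2 (8); add 1.
Step 3: cheapest edge leaving the tree is 3–5 (11); add 5.
Step 4: cheapest edge leaving the tree is 1–4 (17); add 4.
MST edges: 2–3, 1–2, 3–5, 1–4; total weight 2+8+11+17 = 38.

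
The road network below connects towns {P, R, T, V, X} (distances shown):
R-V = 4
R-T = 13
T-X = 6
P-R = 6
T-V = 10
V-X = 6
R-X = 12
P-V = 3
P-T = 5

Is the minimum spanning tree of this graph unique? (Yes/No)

No

Kruskal: consider edges lightest-first.
P-V (3): add — endpoints in different components.
R-V (4): add — endpoints in different components.
P-T (5): add — endpoints in different components.
P-R (6): skip — P and R already connected.
T-X (6): add — endpoints in different components.
Non-tree edge V-X has weight 6, equal to the heaviest edge on its tree cycle — swapping gives another MST of the same weight. Not unique.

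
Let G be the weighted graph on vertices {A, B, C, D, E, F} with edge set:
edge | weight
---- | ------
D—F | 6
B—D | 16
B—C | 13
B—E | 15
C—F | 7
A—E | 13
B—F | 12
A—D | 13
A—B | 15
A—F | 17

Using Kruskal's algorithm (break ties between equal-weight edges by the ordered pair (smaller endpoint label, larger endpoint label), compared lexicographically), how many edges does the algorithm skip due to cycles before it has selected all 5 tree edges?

Kruskal's algorithm — process edges by increasing weight (ties by edge label):
D—F (6): add. Components now {A} {B} {C} {D,F} {E}
C—F (7): add. Components now {A} {B} {C,D,F} {E}
B—F (12): add. Components now {A} {B,C,D,F} {E}
A—D (13): add. Components now {A,B,C,D,F} {E}
A—E (13): add. Components now {A,B,C,D,E,F}
Edges rejected before the tree was complete: 0.

0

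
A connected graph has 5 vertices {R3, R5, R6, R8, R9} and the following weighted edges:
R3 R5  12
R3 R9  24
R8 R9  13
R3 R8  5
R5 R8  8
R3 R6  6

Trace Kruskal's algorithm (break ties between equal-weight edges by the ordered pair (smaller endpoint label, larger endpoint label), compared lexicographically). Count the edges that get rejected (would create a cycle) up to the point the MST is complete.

Kruskal: consider edges lightest-first.
R3 R8 (5): add. Components now {R3,R8} {R5} {R6} {R9}
R3 R6 (6): add. Components now {R3,R6,R8} {R5} {R9}
R5 R8 (8): add. Components now {R3,R5,R6,R8} {R9}
R3 R5 (12): skip — R5 and R3 already connected.
R8 R9 (13): add. Components now {R3,R5,R6,R8,R9}
Edges rejected before the tree was complete: 1.

1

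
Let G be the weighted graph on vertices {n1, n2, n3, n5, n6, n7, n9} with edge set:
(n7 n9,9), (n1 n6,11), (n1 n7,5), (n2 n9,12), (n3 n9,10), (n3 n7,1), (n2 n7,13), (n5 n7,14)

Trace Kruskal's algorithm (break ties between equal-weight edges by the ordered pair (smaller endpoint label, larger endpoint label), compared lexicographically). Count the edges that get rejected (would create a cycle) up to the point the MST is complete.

2

Sort edges by weight, then run Kruskal:
n3 n7 (1): add. Components now {n2} {n9} {n5} {n3,n7} {n1} {n6}
n1 n7 (5): add. Components now {n2} {n9} {n5} {n1,n3,n7} {n6}
n7 n9 (9): add. Components now {n2} {n1,n3,n7,n9} {n5} {n6}
n3 n9 (10): skip — n9 and n3 already connected.
n1 n6 (11): add. Components now {n2} {n1,n3,n6,n7,n9} {n5}
n2 n9 (12): add. Components now {n1,n2,n3,n6,n7,n9} {n5}
n2 n7 (13): skip — n2 and n7 already connected.
n5 n7 (14): add. Components now {n1,n2,n3,n5,n6,n7,n9}
Edges rejected before the tree was complete: 2.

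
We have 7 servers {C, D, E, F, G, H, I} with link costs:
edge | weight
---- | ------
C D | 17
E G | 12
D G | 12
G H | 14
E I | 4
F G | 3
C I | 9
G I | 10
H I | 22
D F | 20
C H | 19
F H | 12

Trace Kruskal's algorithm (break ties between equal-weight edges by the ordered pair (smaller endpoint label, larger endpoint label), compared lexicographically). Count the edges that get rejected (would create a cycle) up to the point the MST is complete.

Sort edges by weight, then run Kruskal:
F G (3): add. Components now {C} {D} {E} {F,G} {H} {I}
E I (4): add. Components now {C} {D} {E,I} {F,G} {H}
C I (9): add. Components now {C,E,I} {D} {F,G} {H}
G I (10): add. Components now {C,E,F,G,I} {D} {H}
D G (12): add. Components now {C,D,E,F,G,I} {H}
E G (12): skip — E and G already connected.
F H (12): add. Components now {C,D,E,F,G,H,I}
Edges rejected before the tree was complete: 1.

1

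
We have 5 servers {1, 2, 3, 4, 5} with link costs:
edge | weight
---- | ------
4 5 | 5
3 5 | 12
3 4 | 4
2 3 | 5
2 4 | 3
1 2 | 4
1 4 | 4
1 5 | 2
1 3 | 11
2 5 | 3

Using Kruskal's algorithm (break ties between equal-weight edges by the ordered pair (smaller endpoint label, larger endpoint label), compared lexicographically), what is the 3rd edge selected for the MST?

Sort edges by weight, then run Kruskal:
1 5 (2): add. Components now {1,5} {2} {3} {4}
2 4 (3): add. Components now {1,5} {2,4} {3}
2 5 (3): add. Components now {1,2,4,5} {3}
1 2 (4): skip — 1 and 2 already connected.
1 4 (4): skip — 1 and 4 already connected.
3 4 (4): add. Components now {1,2,3,4,5}
The 3rd edge added is 2 5.

2-5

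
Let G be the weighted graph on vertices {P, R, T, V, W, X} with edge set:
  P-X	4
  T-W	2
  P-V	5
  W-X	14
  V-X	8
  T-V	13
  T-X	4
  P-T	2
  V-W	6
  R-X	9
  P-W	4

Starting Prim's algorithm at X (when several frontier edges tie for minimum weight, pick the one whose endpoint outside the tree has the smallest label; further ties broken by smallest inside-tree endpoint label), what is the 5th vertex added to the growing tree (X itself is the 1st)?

V

Grow the tree from X using Prim:
Step 1: cheapest edge leaving the tree is P-X (4); add P.
Step 2: cheapest edge leaving the tree is P-T (2); add T.
Step 3: cheapest edge leaving the tree is T-W (2); add W.
Step 4: cheapest edge leaving the tree is P-V (5); add V.
Step 5: cheapest edge leaving the tree is R-X (9); add R.
Vertex order: X, P, T, W, V, R. The 5th vertex is V.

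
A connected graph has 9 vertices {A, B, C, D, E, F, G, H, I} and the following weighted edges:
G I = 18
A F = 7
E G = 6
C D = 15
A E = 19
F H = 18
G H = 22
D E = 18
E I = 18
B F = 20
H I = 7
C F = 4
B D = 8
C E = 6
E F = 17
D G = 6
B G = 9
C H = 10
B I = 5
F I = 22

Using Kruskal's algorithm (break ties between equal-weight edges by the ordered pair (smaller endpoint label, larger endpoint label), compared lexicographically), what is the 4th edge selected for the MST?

Kruskal's algorithm — process edges by increasing weight (ties by edge label):
C F (4): add — endpoints in different components.
B I (5): add — endpoints in different components.
C E (6): add — endpoints in different components.
D G (6): add — endpoints in different components.
E G (6): add — endpoints in different components.
A F (7): add — endpoints in different components.
H I (7): add — endpoints in different components.
B D (8): add — endpoints in different components.
The 4th edge added is D G.

D-G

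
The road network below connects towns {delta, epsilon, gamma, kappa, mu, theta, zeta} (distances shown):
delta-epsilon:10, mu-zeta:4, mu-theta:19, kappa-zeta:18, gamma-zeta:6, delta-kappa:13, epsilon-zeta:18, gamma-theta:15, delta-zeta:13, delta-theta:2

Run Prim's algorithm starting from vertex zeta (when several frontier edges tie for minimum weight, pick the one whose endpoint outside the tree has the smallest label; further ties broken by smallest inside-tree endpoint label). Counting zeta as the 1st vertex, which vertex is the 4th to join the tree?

Grow the tree from zeta using Prim:
Step 1: frontier [mu-zeta 4, gamma-zeta 6, delta-zeta 13, epsilon-zeta 18, kappa-zeta 18] → take mu-zeta (4); add mu.
Step 2: frontier [mu-theta 19, gamma-zeta 6, delta-zeta 13, epsilon-zeta 18, kappa-zeta 18] → take gamma-zeta (6); add gamma.
Step 3: frontier [gamma-theta 15, mu-theta 19, delta-zeta 13, epsilon-zeta 18, kappa-zeta 18] → take delta-zeta (13); add delta.
Step 4: frontier [delta-theta 2, delta-epsilon 10, delta-kappa 13, gamma-theta 15, mu-theta 19, epsilon-zeta 18, kappa-zeta 18] → take delta-theta (2); add theta.
Step 5: frontier [delta-epsilon 10, delta-kappa 13, epsilon-zeta 18, kappa-zeta 18] → take delta-epsilon (10); add epsilon.
Step 6: frontier [delta-kappa 13, kappa-zeta 18] → take delta-kappa (13); add kappa.
Vertex order: zeta, mu, gamma, delta, theta, epsilon, kappa. The 4th vertex is delta.

delta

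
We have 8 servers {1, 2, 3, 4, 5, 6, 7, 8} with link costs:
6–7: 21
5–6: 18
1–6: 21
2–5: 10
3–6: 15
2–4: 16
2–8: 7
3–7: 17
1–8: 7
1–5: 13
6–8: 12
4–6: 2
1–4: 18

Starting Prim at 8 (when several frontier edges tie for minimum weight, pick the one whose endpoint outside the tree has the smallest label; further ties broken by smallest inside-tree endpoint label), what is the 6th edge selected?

3-6

Prim, starting at 8.
Step 1: frontier [1–8 7, 2–8 7, 6–8 12] → take 1–8 (7); add 1.
Step 2: frontier [1–5 13, 1–4 18, 1–6 21, 2–8 7, 6–8 12] → take 2–8 (7); add 2.
Step 3: frontier [1–5 13, 1–4 18, 1–6 21, 2–5 10, 2–4 16, 6–8 12] → take 2–5 (10); add 5.
Step 4: frontier [1–4 18, 1–6 21, 2–4 16, 5–6 18, 6–8 12] → take 6–8 (12); add 6.
Step 5: frontier [1–4 18, 2–4 16, 4–6 2, 3–6 15, 6–7 21] → take 4–6 (2); add 4.
Step 6: frontier [3–6 15, 6–7 21] → take 3–6 (15); add 3.
Step 7: frontier [3–7 17, 6–7 21] → take 3–7 (17); add 7.
The 6th edge added is 3–6.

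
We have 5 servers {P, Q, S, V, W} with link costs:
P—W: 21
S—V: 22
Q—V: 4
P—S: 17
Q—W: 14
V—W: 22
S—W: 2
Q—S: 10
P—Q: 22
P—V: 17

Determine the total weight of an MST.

Sort edges by weight, then run Kruskal:
S—W (2): add — endpoints in different components.
Q—V (4): add — endpoints in different components.
Q—S (10): add — endpoints in different components.
Q—W (14): skip — W and Q already connected.
P—S (17): add — endpoints in different components.
MST edges: S—W, Q—V, Q—S, P—S; total weight 2+4+10+17 = 33.

33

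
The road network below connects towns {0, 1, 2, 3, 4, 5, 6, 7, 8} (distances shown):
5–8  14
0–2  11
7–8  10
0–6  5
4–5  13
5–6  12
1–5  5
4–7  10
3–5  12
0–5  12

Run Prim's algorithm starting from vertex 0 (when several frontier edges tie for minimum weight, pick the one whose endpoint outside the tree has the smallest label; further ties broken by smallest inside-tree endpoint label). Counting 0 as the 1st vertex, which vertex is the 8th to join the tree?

Prim, starting at 0.
Step 1: frontier [0–6 5, 0–2 11, 0–5 12] → take 0–6 (5); add 6.
Step 2: frontier [0–2 11, 0–5 12, 5–6 12] → take 0–2 (11); add 2.
Step 3: frontier [0–5 12, 5–6 12] → take 0–5 (12); add 5.
Step 4: frontier [1–5 5, 3–5 12, 4–5 13, 5–8 14] → take 1–5 (5); add 1.
Step 5: frontier [3–5 12, 4–5 13, 5–8 14] → take 3–5 (12); add 3.
Step 6: frontier [4–5 13, 5–8 14] → take 4–5 (13); add 4.
Step 7: frontier [4–7 10, 5–8 14] → take 4–7 (10); add 7.
Step 8: frontier [5–8 14, 7–8 10] → take 7–8 (10); add 8.
Vertex order: 0, 6, 2, 5, 1, 3, 4, 7, 8. The 8th vertex is 7.

7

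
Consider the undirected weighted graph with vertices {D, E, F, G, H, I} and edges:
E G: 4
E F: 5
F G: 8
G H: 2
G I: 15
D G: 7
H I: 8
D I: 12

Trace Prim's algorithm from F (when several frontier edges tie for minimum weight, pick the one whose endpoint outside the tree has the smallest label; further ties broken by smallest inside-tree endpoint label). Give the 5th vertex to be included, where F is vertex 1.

Prim's algorithm from F:
Step 1: cheapest edge leaving the tree is E F (5); add E.
Step 2: cheapest edge leaving the tree is E G (4); add G.
Step 3: cheapest edge leaving the tree is G H (2); add H.
Step 4: cheapest edge leaving the tree is D G (7); add D.
Step 5: cheapest edge leaving the tree is H I (8); add I.
Vertex order: F, E, G, H, D, I. The 5th vertex is D.

D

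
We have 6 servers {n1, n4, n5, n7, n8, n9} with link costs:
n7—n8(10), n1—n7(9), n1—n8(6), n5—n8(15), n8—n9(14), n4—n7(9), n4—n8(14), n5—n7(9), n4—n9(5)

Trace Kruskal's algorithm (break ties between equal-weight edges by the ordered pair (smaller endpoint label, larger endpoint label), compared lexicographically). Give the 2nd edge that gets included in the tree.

Sort edges by weight, then run Kruskal:
n4—n9 (5): add. Components now {n5} {n1} {n4,n9} {n7} {n8}
n1—n8 (6): add. Components now {n5} {n1,n8} {n4,n9} {n7}
n1—n7 (9): add. Components now {n5} {n1,n7,n8} {n4,n9}
n4—n7 (9): add. Components now {n5} {n1,n4,n7,n8,n9}
n5—n7 (9): add. Components now {n1,n4,n5,n7,n8,n9}
The 2nd edge added is n1—n8.

n1-n8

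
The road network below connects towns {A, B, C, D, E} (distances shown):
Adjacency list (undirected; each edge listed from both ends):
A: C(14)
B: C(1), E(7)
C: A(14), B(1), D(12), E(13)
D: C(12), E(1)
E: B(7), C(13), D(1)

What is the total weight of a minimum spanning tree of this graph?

Kruskal: consider edges lightest-first.
B C (1): add — endpoints in different components.
D E (1): add — endpoints in different components.
B E (7): add — endpoints in different components.
C D (12): skip — C and D already connected.
C E (13): skip — C and E already connected.
A C (14): add — endpoints in different components.
MST edges: B C, D E, B E, A C; total weight 1+1+7+14 = 23.

23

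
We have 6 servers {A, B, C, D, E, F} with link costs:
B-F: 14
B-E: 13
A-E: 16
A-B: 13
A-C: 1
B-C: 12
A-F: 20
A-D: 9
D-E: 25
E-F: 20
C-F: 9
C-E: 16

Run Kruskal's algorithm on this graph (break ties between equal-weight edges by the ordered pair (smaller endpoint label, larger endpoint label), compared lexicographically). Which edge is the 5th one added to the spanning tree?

Sort edges by weight, then run Kruskal:
A-C (1): add — endpoints in different components.
A-D (9): add — endpoints in different components.
C-F (9): add — endpoints in different components.
B-C (12): add — endpoints in different components.
A-B (13): skip — A and B already connected.
B-E (13): add — endpoints in different components.
The 5th edge added is B-E.

B-E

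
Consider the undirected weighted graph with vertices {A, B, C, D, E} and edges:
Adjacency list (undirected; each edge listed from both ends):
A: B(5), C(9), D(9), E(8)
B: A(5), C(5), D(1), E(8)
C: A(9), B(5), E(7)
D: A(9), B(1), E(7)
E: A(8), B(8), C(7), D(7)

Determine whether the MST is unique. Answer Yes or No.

No

Sort edges by weight, then run Kruskal:
B D (1): add — endpoints in different components.
A B (5): add — endpoints in different components.
B C (5): add — endpoints in different components.
C E (7): add — endpoints in different components.
Non-tree edge D E has weight 7, equal to the heaviest edge on its tree cycle — swapping gives another MST of the same weight. Not unique.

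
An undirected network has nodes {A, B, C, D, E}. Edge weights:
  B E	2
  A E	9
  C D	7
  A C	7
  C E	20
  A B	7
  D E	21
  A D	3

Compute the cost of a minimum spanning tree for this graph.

Prim, starting at D.
Step 1: cheapest edge leaving the tree is A D (3); add A.
Step 2: cheapest edge leaving the tree is A B (7); add B.
Step 3: cheapest edge leaving the tree is B E (2); add E.
Step 4: cheapest edge leaving the tree is A C (7); add C.
MST edges: A D, A B, B E, A C; total weight 3+7+2+7 = 19.

19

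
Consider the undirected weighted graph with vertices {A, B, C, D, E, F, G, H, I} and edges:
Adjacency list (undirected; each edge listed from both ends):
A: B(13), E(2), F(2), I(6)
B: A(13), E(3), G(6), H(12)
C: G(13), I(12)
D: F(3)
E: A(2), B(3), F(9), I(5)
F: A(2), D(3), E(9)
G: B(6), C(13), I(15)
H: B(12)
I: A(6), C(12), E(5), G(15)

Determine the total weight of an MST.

45

Kruskal: consider edges lightest-first.
A E (2): add — endpoints in different components.
A F (2): add — endpoints in different components.
B E (3): add — endpoints in different components.
D F (3): add — endpoints in different components.
E I (5): add — endpoints in different components.
A I (6): skip — A and I already connected.
B G (6): add — endpoints in different components.
E F (9): skip — E and F already connected.
B H (12): add — endpoints in different components.
C I (12): add — endpoints in different components.
MST edges: A E, A F, B E, D F, E I, B G, B H, C I; total weight 2+2+3+3+5+6+12+12 = 45.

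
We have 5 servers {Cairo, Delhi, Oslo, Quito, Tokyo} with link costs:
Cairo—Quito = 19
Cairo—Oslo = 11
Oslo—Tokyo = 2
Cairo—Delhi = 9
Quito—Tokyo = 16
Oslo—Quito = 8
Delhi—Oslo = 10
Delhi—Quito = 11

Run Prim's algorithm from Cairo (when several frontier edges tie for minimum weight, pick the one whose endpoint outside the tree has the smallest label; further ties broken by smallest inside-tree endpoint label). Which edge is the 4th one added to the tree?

Oslo-Quito

Prim's algorithm from Cairo:
Step 1: frontier [Cairo—Delhi 9, Cairo—Oslo 11, Cairo—Quito 19] → take Cairo—Delhi (9); add Delhi.
Step 2: frontier [Cairo—Oslo 11, Cairo—Quito 19, Delhi—Oslo 10, Delhi—Quito 11] → take Delhi—Oslo (10); add Oslo.
Step 3: frontier [Cairo—Quito 19, Delhi—Quito 11, Oslo—Tokyo 2, Oslo—Quito 8] → take Oslo—Tokyo (2); add Tokyo.
Step 4: frontier [Cairo—Quito 19, Delhi—Quito 11, Oslo—Quito 8, Quito—Tokyo 16] → take Oslo—Quito (8); add Quito.
The 4th edge added is Oslo—Quito.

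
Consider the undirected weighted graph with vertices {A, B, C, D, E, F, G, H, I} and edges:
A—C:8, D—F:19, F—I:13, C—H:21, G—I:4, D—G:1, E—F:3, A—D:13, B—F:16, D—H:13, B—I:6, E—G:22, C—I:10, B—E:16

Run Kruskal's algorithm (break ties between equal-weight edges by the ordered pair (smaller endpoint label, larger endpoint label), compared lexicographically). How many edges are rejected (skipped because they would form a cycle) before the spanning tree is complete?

1

Kruskal's algorithm — process edges by increasing weight (ties by edge label):
D—G (1): add — endpoints in different components.
E—F (3): add — endpoints in different components.
G—I (4): add — endpoints in different components.
B—I (6): add — endpoints in different components.
A—C (8): add — endpoints in different components.
C—I (10): add — endpoints in different components.
A—D (13): skip — A and D already connected.
D—H (13): add — endpoints in different components.
F—I (13): add — endpoints in different components.
Edges rejected before the tree was complete: 1.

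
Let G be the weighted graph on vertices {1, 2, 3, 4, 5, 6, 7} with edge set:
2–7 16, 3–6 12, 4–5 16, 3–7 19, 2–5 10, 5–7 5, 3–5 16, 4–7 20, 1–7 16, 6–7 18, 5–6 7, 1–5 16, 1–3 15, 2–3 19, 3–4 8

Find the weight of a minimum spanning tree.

57

Kruskal: consider edges lightest-first.
5–7 (5): add — endpoints in different components.
5–6 (7): add — endpoints in different components.
3–4 (8): add — endpoints in different components.
2–5 (10): add — endpoints in different components.
3–6 (12): add — endpoints in different components.
1–3 (15): add — endpoints in different components.
MST edges: 5–7, 5–6, 3–4, 2–5, 3–6, 1–3; total weight 5+7+8+10+12+15 = 57.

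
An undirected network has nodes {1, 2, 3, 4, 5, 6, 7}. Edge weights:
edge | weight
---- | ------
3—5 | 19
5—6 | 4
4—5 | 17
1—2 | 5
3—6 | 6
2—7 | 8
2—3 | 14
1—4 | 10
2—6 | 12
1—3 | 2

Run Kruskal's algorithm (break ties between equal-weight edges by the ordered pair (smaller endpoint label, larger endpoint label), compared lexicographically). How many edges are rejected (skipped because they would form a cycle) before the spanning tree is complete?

Kruskal: consider edges lightest-first.
1—3 (2): add. Components now {1,3} {2} {4} {5} {6} {7}
5—6 (4): add. Components now {1,3} {2} {4} {5,6} {7}
1—2 (5): add. Components now {1,2,3} {4} {5,6} {7}
3—6 (6): add. Components now {1,2,3,5,6} {4} {7}
2—7 (8): add. Components now {1,2,3,5,6,7} {4}
1—4 (10): add. Components now {1,2,3,4,5,6,7}
Edges rejected before the tree was complete: 0.

0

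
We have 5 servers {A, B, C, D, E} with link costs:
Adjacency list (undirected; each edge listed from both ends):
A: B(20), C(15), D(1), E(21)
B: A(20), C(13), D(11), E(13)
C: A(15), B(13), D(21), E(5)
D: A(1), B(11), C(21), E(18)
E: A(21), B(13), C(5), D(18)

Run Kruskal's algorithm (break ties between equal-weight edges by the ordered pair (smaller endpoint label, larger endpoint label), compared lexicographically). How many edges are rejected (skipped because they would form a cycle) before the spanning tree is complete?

Kruskal: consider edges lightest-first.
A–D (1): add. Components now {A,D} {B} {C} {E}
C–E (5): add. Components now {A,D} {B} {C,E}
B–D (11): add. Components now {A,B,D} {C,E}
B–C (13): add. Components now {A,B,C,D,E}
Edges rejected before the tree was complete: 0.

0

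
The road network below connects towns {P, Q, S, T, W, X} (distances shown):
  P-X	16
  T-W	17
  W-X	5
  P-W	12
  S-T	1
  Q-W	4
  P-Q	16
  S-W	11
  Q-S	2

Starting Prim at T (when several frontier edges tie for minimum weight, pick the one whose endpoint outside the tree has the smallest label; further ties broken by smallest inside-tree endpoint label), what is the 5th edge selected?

Prim, starting at T.
Step 1: frontier [S-T 1, T-W 17] → take S-T (1); add S.
Step 2: frontier [Q-S 2, S-W 11, T-W 17] → take Q-S (2); add Q.
Step 3: frontier [Q-W 4, P-Q 16, S-W 11, T-W 17] → take Q-W (4); add W.
Step 4: frontier [P-Q 16, W-X 5, P-W 12] → take W-X (5); add X.
Step 5: frontier [P-Q 16, P-W 12, P-X 16] → take P-W (12); add P.
The 5th edge added is P-W.

P-W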